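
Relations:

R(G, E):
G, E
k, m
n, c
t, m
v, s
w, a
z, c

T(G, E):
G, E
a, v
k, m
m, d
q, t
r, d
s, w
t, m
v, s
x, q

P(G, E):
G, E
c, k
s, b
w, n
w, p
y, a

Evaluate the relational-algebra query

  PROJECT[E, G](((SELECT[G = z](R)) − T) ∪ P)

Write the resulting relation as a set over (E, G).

{(a, y), (b, s), (c, z), (k, c), (n, w), (p, w)}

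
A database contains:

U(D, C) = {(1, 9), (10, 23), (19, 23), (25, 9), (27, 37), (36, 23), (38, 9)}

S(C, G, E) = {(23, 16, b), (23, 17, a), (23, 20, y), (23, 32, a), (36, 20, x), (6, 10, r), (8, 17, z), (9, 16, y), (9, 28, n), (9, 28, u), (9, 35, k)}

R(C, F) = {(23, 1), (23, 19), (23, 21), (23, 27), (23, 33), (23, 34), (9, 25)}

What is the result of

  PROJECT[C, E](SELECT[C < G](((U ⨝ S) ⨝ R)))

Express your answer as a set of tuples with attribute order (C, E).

{(23, a), (9, k), (9, n), (9, u), (9, y)}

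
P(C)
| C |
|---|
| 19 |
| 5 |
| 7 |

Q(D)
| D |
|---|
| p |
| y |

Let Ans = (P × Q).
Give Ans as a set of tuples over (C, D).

{(19, p), (19, y), (5, p), (5, y), (7, p), (7, y)}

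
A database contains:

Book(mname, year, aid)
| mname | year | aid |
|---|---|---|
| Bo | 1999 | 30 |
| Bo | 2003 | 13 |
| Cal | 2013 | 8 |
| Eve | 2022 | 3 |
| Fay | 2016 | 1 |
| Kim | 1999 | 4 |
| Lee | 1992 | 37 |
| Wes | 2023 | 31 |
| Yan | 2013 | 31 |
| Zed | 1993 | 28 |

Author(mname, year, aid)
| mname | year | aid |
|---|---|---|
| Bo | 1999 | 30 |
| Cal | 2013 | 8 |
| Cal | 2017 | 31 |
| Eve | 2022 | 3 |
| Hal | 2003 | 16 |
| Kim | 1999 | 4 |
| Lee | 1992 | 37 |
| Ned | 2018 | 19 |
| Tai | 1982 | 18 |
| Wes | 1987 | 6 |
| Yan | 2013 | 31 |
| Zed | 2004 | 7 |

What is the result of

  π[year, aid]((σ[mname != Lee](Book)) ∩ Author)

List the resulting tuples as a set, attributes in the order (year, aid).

{(1999, 30), (1999, 4), (2013, 31), (2013, 8), (2022, 3)}

σ[mname != Lee]: keep tuples satisfying mname != Lee → {(Bo, 1999, 30), (Bo, 2003, 13), (Cal, 2013, 8), (Eve, 2022, 3), (Fay, 2016, 1), (Kim, 1999, 4), (Wes, 2023, 31), (Yan, 2013, 31), (Zed, 1993, 28)}
Set intersection of the two operands is {(Bo, 1999, 30), (Cal, 2013, 8), (Eve, 2022, 3), (Kim, 1999, 4), (Yan, 2013, 31)}.
π_{year, aid} gives {(1999, 30), (1999, 4), (2013, 31), (2013, 8), (2022, 3)}.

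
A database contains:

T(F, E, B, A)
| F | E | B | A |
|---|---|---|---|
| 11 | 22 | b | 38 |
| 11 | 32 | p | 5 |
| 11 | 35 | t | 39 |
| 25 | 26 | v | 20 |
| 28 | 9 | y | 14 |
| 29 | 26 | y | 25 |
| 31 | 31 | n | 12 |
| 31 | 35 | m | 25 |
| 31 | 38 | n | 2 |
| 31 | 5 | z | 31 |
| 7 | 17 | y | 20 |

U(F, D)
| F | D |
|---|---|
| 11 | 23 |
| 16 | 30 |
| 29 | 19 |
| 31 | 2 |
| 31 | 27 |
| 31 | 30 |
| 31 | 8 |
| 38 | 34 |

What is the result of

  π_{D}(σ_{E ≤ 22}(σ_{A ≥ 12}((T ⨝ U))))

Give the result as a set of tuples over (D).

Natural join on F: {(11, 22, b, 38, 23), (11, 32, p, 5, 23), (11, 35, t, 39, 23), (29, 26, y, 25, 19), (31, 31, n, 12, 2), (31, 31, n, 12, 27), (31, 31, n, 12, 30), (31, 31, n, 12, 8), (31, 35, m, 25, 2), (31, 35, m, 25, 27), (31, 35, m, 25, 30), (31, 35, m, 25, 8), (31, 38, n, 2, 2), (31, 38, n, 2, 27), (31, 38, n, 2, 30), (31, 38, n, 2, 8), (31, 5, z, 31, 2), (31, 5, z, 31, 27), (31, 5, z, 31, 30), (31, 5, z, 31, 8)}
Selection A ≥ 12: {(11, 22, b, 38, 23), (11, 35, t, 39, 23), (29, 26, y, 25, 19), (31, 31, n, 12, 2), (31, 31, n, 12, 27), (31, 31, n, 12, 30), (31, 31, n, 12, 8), (31, 35, m, 25, 2), (31, 35, m, 25, 27), (31, 35, m, 25, 30), (31, 35, m, 25, 8), (31, 5, z, 31, 2), (31, 5, z, 31, 27), (31, 5, z, 31, 30), (31, 5, z, 31, 8)}
Selection E ≤ 22: {(11, 22, b, 38, 23), (31, 5, z, 31, 2), (31, 5, z, 31, 27), (31, 5, z, 31, 30), (31, 5, z, 31, 8)}
π[D]: project onto (D) → {2, 23, 27, 30, 8}

{2, 23, 27, 30, 8}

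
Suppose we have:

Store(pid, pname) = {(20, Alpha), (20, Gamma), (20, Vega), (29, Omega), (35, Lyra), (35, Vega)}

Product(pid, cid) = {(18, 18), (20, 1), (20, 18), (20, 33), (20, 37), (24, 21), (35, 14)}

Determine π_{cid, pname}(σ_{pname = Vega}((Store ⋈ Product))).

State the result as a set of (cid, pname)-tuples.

{(1, Vega), (14, Vega), (18, Vega), (33, Vega), (37, Vega)}

Store ⋈ Product (natural join on pid): {(20, Alpha, 1), (20, Alpha, 18), (20, Alpha, 33), (20, Alpha, 37), (20, Gamma, 1), (20, Gamma, 18), (20, Gamma, 33), (20, Gamma, 37), (20, Vega, 1), (20, Vega, 18), (20, Vega, 33), (20, Vega, 37), (35, Lyra, 14), (35, Vega, 14)}
σ[pname = Vega]: keep tuples satisfying pname = Vega → {(20, Vega, 1), (20, Vega, 18), (20, Vega, 33), (20, Vega, 37), (35, Vega, 14)}
Projecting to cid, pname: {(1, Vega), (14, Vega), (18, Vega), (33, Vega), (37, Vega)}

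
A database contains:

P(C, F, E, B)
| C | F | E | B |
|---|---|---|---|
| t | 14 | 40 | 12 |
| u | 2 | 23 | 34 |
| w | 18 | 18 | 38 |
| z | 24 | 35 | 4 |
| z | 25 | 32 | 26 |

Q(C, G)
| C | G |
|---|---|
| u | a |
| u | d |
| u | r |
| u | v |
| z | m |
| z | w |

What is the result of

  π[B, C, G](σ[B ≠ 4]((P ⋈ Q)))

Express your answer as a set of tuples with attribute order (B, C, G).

P ⋈ Q (natural join on C): {(u, 2, 23, 34, a), (u, 2, 23, 34, d), (u, 2, 23, 34, r), (u, 2, 23, 34, v), (z, 24, 35, 4, m), (z, 24, 35, 4, w), (z, 25, 32, 26, m), (z, 25, 32, 26, w)}
Apply σ_{B ≠ 4}; surviving tuples: {(u, 2, 23, 34, a), (u, 2, 23, 34, d), (u, 2, 23, 34, r), (u, 2, 23, 34, v), (z, 25, 32, 26, m), (z, 25, 32, 26, w)}
Projecting to B, C, G: {(26, z, m), (26, z, w), (34, u, a), (34, u, d), (34, u, r), (34, u, v)}

{(26, z, m), (26, z, w), (34, u, a), (34, u, d), (34, u, r), (34, u, v)}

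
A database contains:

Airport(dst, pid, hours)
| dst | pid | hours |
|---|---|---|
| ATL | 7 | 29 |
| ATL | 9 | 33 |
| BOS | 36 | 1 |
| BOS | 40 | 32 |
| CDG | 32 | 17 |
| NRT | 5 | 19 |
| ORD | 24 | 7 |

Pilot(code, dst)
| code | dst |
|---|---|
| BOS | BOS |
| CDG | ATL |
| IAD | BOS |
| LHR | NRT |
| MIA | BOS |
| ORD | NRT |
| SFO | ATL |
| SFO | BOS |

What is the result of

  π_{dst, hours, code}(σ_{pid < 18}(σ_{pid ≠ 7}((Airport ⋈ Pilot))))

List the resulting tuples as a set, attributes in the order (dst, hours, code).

{(ATL, 33, CDG), (ATL, 33, SFO), (NRT, 19, LHR), (NRT, 19, ORD)}

Joining Airport and Pilot on dst yields {(ATL, 7, 29, CDG), (ATL, 7, 29, SFO), (ATL, 9, 33, CDG), (ATL, 9, 33, SFO), (BOS, 36, 1, BOS), (BOS, 36, 1, IAD), (BOS, 36, 1, MIA), (BOS, 36, 1, SFO), (BOS, 40, 32, BOS), (BOS, 40, 32, IAD), (BOS, 40, 32, MIA), (BOS, 40, 32, SFO), (NRT, 5, 19, LHR), (NRT, 5, 19, ORD)}.
σ[pid ≠ 7]: keep tuples satisfying pid ≠ 7 → {(ATL, 9, 33, CDG), (ATL, 9, 33, SFO), (BOS, 36, 1, BOS), (BOS, 36, 1, IAD), (BOS, 36, 1, MIA), (BOS, 36, 1, SFO), (BOS, 40, 32, BOS), (BOS, 40, 32, IAD), (BOS, 40, 32, MIA), (BOS, 40, 32, SFO), (NRT, 5, 19, LHR), (NRT, 5, 19, ORD)}
σ[pid < 18]: keep tuples satisfying pid < 18 → {(ATL, 9, 33, CDG), (ATL, 9, 33, SFO), (NRT, 5, 19, LHR), (NRT, 5, 19, ORD)}
Projecting to dst, hours, code: {(ATL, 33, CDG), (ATL, 33, SFO), (NRT, 19, LHR), (NRT, 19, ORD)}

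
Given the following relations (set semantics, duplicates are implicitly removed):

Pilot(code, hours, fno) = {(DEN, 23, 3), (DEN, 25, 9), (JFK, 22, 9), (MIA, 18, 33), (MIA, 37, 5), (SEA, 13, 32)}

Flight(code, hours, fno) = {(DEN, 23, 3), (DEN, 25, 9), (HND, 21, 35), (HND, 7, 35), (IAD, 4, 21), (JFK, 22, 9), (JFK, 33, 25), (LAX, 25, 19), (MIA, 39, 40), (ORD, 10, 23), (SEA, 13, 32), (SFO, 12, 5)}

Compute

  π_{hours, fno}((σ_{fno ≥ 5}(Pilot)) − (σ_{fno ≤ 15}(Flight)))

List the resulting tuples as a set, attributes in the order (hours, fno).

σ[fno ≥ 5]: keep tuples satisfying fno ≥ 5 → {(DEN, 25, 9), (JFK, 22, 9), (MIA, 18, 33), (MIA, 37, 5), (SEA, 13, 32)}
σ[fno ≤ 15]: keep tuples satisfying fno ≤ 15 → {(DEN, 23, 3), (DEN, 25, 9), (JFK, 22, 9), (SFO, 12, 5)}
Set difference of the two operands is {(MIA, 18, 33), (MIA, 37, 5), (SEA, 13, 32)}.
Projecting to hours, fno: {(13, 32), (18, 33), (37, 5)}

{(13, 32), (18, 33), (37, 5)}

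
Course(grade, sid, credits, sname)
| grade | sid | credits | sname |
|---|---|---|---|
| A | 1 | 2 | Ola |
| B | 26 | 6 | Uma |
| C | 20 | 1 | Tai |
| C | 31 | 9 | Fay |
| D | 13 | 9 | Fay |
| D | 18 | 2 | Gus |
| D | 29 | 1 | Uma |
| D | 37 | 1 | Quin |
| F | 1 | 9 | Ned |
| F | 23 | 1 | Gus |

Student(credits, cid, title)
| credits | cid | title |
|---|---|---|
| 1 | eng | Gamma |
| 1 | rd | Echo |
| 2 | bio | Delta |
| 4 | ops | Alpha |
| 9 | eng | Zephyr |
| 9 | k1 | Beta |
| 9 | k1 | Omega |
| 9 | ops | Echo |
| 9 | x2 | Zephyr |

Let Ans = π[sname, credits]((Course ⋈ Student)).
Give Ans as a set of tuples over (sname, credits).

{(Fay, 9), (Gus, 1), (Gus, 2), (Ned, 9), (Ola, 2), (Quin, 1), (Tai, 1), (Uma, 1)}

Joining Course and Student on credits yields {(A, 1, 2, Ola, bio, Delta), (C, 20, 1, Tai, eng, Gamma), (C, 20, 1, Tai, rd, Echo), (C, 31, 9, Fay, eng, Zephyr), (C, 31, 9, Fay, k1, Beta), (C, 31, 9, Fay, k1, Omega), (C, 31, 9, Fay, ops, Echo), (C, 31, 9, Fay, x2, Zephyr), (D, 13, 9, Fay, eng, Zephyr), (D, 13, 9, Fay, k1, Beta), (D, 13, 9, Fay, k1, Omega), (D, 13, 9, Fay, ops, Echo), (D, 13, 9, Fay, x2, Zephyr), (D, 18, 2, Gus, bio, Delta), (D, 29, 1, Uma, eng, Gamma), (D, 29, 1, Uma, rd, Echo), (D, 37, 1, Quin, eng, Gamma), (D, 37, 1, Quin, rd, Echo), (F, 1, 9, Ned, eng, Zephyr), (F, 1, 9, Ned, k1, Beta), (F, 1, 9, Ned, k1, Omega), (F, 1, 9, Ned, ops, Echo), (F, 1, 9, Ned, x2, Zephyr), (F, 23, 1, Gus, eng, Gamma), (F, 23, 1, Gus, rd, Echo)}.
π_{sname, credits} gives {(Fay, 9), (Gus, 1), (Gus, 2), (Ned, 9), (Ola, 2), (Quin, 1), (Tai, 1), (Uma, 1)} (17 duplicate(s) eliminated).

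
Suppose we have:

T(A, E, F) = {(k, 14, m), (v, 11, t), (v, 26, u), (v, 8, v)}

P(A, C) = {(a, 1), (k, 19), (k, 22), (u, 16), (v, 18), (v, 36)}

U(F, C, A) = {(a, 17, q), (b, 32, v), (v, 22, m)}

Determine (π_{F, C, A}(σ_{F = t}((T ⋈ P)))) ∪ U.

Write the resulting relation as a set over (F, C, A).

T ⋈ P (natural join on A): {(k, 14, m, 19), (k, 14, m, 22), (v, 11, t, 18), (v, 11, t, 36), (v, 26, u, 18), (v, 26, u, 36), (v, 8, v, 18), (v, 8, v, 36)}
Selection F = t: {(v, 11, t, 18), (v, 11, t, 36)}
π[F, C, A]: project onto (F, C, A) → {(t, 18, v), (t, 36, v)}
Union: {(t, 18, v), (t, 36, v)} with {(a, 17, q), (b, 32, v), (v, 22, m)} → {(a, 17, q), (b, 32, v), (t, 18, v), (t, 36, v), (v, 22, m)}

{(a, 17, q), (b, 32, v), (t, 18, v), (t, 36, v), (v, 22, m)}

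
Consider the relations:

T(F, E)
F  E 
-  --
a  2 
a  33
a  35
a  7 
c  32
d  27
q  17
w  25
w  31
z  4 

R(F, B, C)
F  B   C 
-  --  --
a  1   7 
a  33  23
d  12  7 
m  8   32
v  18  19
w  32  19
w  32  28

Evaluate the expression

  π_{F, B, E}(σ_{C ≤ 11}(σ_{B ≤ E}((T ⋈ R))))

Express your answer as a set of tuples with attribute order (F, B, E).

{(a, 1, 2), (a, 1, 33), (a, 1, 35), (a, 1, 7), (d, 12, 27)}

T ⋈ R (natural join on F): {(a, 2, 1, 7), (a, 2, 33, 23), (a, 33, 1, 7), (a, 33, 33, 23), (a, 35, 1, 7), (a, 35, 33, 23), (a, 7, 1, 7), (a, 7, 33, 23), (d, 27, 12, 7), (w, 25, 32, 19), (w, 25, 32, 28), (w, 31, 32, 19), (w, 31, 32, 28)}
Filtering on B ≤ E leaves {(a, 2, 1, 7), (a, 33, 1, 7), (a, 33, 33, 23), (a, 35, 1, 7), (a, 35, 33, 23), (a, 7, 1, 7), (d, 27, 12, 7)}.
Filtering on C ≤ 11 leaves {(a, 2, 1, 7), (a, 33, 1, 7), (a, 35, 1, 7), (a, 7, 1, 7), (d, 27, 12, 7)}.
π[F, B, E]: project onto (F, B, E) → {(a, 1, 2), (a, 1, 33), (a, 1, 35), (a, 1, 7), (d, 12, 27)}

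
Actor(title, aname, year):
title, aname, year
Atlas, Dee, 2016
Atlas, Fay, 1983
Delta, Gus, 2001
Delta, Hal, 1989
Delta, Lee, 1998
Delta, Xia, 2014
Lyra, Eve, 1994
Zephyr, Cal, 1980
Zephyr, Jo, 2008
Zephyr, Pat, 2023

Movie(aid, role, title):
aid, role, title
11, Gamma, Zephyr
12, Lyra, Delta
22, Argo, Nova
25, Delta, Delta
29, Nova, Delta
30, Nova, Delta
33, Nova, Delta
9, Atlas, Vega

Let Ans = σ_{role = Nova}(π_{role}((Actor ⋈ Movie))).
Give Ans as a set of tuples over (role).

Natural join on title: {(Delta, Gus, 2001, 12, Lyra), (Delta, Gus, 2001, 25, Delta), (Delta, Gus, 2001, 29, Nova), (Delta, Gus, 2001, 30, Nova), (Delta, Gus, 2001, 33, Nova), (Delta, Hal, 1989, 12, Lyra), (Delta, Hal, 1989, 25, Delta), (Delta, Hal, 1989, 29, Nova), (Delta, Hal, 1989, 30, Nova), (Delta, Hal, 1989, 33, Nova), (Delta, Lee, 1998, 12, Lyra), (Delta, Lee, 1998, 25, Delta), (Delta, Lee, 1998, 29, Nova), (Delta, Lee, 1998, 30, Nova), (Delta, Lee, 1998, 33, Nova), (Delta, Xia, 2014, 12, Lyra), (Delta, Xia, 2014, 25, Delta), (Delta, Xia, 2014, 29, Nova), (Delta, Xia, 2014, 30, Nova), (Delta, Xia, 2014, 33, Nova), (Zephyr, Cal, 1980, 11, Gamma), (Zephyr, Jo, 2008, 11, Gamma), (Zephyr, Pat, 2023, 11, Gamma)}
π_{role} gives {Delta, Gamma, Lyra, Nova} (19 duplicate(s) eliminated).
Filtering on role = Nova leaves {Nova}.

{Nova}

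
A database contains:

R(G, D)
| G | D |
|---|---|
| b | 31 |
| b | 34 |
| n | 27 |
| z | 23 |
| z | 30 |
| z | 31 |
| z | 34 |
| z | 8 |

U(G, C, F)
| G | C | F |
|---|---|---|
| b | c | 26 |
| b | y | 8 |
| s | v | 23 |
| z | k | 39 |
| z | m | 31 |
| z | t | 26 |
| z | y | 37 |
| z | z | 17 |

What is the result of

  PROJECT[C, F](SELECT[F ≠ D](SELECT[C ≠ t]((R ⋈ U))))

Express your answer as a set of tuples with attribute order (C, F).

Natural join on G: {(b, 31, c, 26), (b, 31, y, 8), (b, 34, c, 26), (b, 34, y, 8), (z, 23, k, 39), (z, 23, m, 31), (z, 23, t, 26), (z, 23, y, 37), (z, 23, z, 17), (z, 30, k, 39), (z, 30, m, 31), (z, 30, t, 26), (z, 30, y, 37), (z, 30, z, 17), (z, 31, k, 39), (z, 31, m, 31), (z, 31, t, 26), (z, 31, y, 37), (z, 31, z, 17), (z, 34, k, 39), (z, 34, m, 31), (z, 34, t, 26), (z, 34, y, 37), (z, 34, z, 17), (z, 8, k, 39), (z, 8, m, 31), (z, 8, t, 26), (z, 8, y, 37), (z, 8, z, 17)}
Selection C ≠ t: {(b, 31, c, 26), (b, 31, y, 8), (b, 34, c, 26), (b, 34, y, 8), (z, 23, k, 39), (z, 23, m, 31), (z, 23, y, 37), (z, 23, z, 17), (z, 30, k, 39), (z, 30, m, 31), (z, 30, y, 37), (z, 30, z, 17), (z, 31, k, 39), (z, 31, m, 31), (z, 31, y, 37), (z, 31, z, 17), (z, 34, k, 39), (z, 34, m, 31), (z, 34, y, 37), (z, 34, z, 17), (z, 8, k, 39), (z, 8, m, 31), (z, 8, y, 37), (z, 8, z, 17)}
Selection F ≠ D: {(b, 31, c, 26), (b, 31, y, 8), (b, 34, c, 26), (b, 34, y, 8), (z, 23, k, 39), (z, 23, m, 31), (z, 23, y, 37), (z, 23, z, 17), (z, 30, k, 39), (z, 30, m, 31), (z, 30, y, 37), (z, 30, z, 17), (z, 31, k, 39), (z, 31, y, 37), (z, 31, z, 17), (z, 34, k, 39), (z, 34, m, 31), (z, 34, y, 37), (z, 34, z, 17), (z, 8, k, 39), (z, 8, m, 31), (z, 8, y, 37), (z, 8, z, 17)}
π[C, F]: project onto (C, F) (17 duplicate(s) eliminated) → {(c, 26), (k, 39), (m, 31), (y, 37), (y, 8), (z, 17)}

{(c, 26), (k, 39), (m, 31), (y, 37), (y, 8), (z, 17)}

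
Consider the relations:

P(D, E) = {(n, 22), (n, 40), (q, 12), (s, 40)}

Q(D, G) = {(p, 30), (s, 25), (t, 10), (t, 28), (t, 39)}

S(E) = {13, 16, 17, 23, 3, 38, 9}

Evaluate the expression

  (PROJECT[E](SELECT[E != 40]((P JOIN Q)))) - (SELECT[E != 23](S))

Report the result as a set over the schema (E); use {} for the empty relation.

{}

Natural join on D: {(s, 40, 25)}
Selection E != 40: {}
Projecting to E: {}
Selection E != 23: {13, 16, 17, 3, 38, 9}
Difference: {} with {13, 16, 17, 3, 38, 9} → {}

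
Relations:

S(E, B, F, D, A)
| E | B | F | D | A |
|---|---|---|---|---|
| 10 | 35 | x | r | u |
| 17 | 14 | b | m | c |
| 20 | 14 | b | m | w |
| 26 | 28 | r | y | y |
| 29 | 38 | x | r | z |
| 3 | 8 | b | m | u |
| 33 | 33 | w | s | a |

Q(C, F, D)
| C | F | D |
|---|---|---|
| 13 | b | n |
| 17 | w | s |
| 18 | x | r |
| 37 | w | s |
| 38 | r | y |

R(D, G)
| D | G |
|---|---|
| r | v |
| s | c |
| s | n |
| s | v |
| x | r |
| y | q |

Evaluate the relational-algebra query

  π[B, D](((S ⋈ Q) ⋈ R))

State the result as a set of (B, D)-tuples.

{(28, y), (33, s), (35, r), (38, r)}

S ⋈ Q (natural join on F, D): {(10, 35, x, r, u, 18), (26, 28, r, y, y, 38), (29, 38, x, r, z, 18), (33, 33, w, s, a, 17), (33, 33, w, s, a, 37)}
(S ⋈ Q) ⋈ R (natural join on D): {(10, 35, x, r, u, 18, v), (26, 28, r, y, y, 38, q), (29, 38, x, r, z, 18, v), (33, 33, w, s, a, 17, c), (33, 33, w, s, a, 17, n), (33, 33, w, s, a, 17, v), (33, 33, w, s, a, 37, c), (33, 33, w, s, a, 37, n), (33, 33, w, s, a, 37, v)}
π_{B, D} gives {(28, y), (33, s), (35, r), (38, r)} (5 duplicate(s) eliminated).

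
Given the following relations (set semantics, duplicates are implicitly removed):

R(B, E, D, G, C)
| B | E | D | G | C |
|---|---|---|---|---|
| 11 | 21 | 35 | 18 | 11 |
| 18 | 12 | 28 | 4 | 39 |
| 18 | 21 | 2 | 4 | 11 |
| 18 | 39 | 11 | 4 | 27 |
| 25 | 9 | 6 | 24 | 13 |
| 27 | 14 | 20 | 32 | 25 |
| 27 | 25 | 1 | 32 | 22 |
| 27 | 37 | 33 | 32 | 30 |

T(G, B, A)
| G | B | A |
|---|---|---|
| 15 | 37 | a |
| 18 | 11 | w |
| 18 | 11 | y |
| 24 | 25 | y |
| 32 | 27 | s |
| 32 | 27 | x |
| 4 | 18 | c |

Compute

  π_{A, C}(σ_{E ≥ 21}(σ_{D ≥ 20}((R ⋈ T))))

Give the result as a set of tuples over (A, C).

{(s, 30), (w, 11), (x, 30), (y, 11)}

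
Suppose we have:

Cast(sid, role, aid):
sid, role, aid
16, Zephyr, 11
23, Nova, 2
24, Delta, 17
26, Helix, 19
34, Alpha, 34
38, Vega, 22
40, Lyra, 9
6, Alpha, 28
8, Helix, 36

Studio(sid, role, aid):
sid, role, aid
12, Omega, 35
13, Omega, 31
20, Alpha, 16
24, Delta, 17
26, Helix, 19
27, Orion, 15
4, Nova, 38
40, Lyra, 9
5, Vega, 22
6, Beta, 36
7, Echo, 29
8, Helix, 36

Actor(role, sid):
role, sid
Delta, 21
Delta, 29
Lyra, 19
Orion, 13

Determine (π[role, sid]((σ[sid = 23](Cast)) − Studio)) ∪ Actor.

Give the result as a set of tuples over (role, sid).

{(Delta, 21), (Delta, 29), (Lyra, 19), (Nova, 23), (Orion, 13)}

Filtering on sid = 23 leaves {(23, Nova, 2)}.
Set difference of the two operands is {(23, Nova, 2)}.
π_{role, sid} gives {(Nova, 23)}.
Set union of the two operands is {(Delta, 21), (Delta, 29), (Lyra, 19), (Nova, 23), (Orion, 13)}.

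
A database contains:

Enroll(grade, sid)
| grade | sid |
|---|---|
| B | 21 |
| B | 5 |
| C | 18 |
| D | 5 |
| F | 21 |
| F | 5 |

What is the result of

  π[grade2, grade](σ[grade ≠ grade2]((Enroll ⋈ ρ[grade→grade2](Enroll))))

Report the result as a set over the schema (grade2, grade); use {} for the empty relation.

{(B, D), (B, F), (D, B), (D, F), (F, B), (F, D)}

ρ[grade→grade2]: schema becomes (grade2, sid); tuples unchanged.
Enroll ⋈ ρ[grade→grade2](Enroll) (natural join on sid): {(B, 21, B), (B, 21, F), (B, 5, B), (B, 5, D), (B, 5, F), (C, 18, C), (D, 5, B), (D, 5, D), (D, 5, F), (F, 21, B), (F, 21, F), (F, 5, B), (F, 5, D), (F, 5, F)}
σ[grade ≠ grade2]: keep tuples satisfying grade ≠ grade2 → {(B, 21, F), (B, 5, D), (B, 5, F), (D, 5, B), (D, 5, F), (F, 21, B), (F, 5, B), (F, 5, D)}
π_{grade2, grade} gives {(B, D), (B, F), (D, B), (D, F), (F, B), (F, D)} (2 duplicate(s) eliminated).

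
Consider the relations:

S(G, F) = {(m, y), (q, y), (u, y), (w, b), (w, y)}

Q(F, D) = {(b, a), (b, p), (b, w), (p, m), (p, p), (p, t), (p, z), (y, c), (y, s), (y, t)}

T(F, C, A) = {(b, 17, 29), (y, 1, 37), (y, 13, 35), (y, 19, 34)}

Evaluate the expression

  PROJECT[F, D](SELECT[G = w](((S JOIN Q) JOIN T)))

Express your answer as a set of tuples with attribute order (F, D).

Joining S and Q on F yields {(m, y, c), (m, y, s), (m, y, t), (q, y, c), (q, y, s), (q, y, t), (u, y, c), (u, y, s), (u, y, t), (w, b, a), (w, b, p), (w, b, w), (w, y, c), (w, y, s), (w, y, t)}.
Joining (S JOIN Q) and T on F yields {(m, y, c, 1, 37), (m, y, c, 13, 35), (m, y, c, 19, 34), (m, y, s, 1, 37), (m, y, s, 13, 35), (m, y, s, 19, 34), (m, y, t, 1, 37), (m, y, t, 13, 35), (m, y, t, 19, 34), (q, y, c, 1, 37), (q, y, c, 13, 35), (q, y, c, 19, 34), (q, y, s, 1, 37), (q, y, s, 13, 35), (q, y, s, 19, 34), (q, y, t, 1, 37), (q, y, t, 13, 35), (q, y, t, 19, 34), (u, y, c, 1, 37), (u, y, c, 13, 35), (u, y, c, 19, 34), (u, y, s, 1, 37), (u, y, s, 13, 35), (u, y, s, 19, 34), (u, y, t, 1, 37), (u, y, t, 13, 35), (u, y, t, 19, 34), (w, b, a, 17, 29), (w, b, p, 17, 29), (w, b, w, 17, 29), (w, y, c, 1, 37), (w, y, c, 13, 35), (w, y, c, 19, 34), (w, y, s, 1, 37), (w, y, s, 13, 35), (w, y, s, 19, 34), (w, y, t, 1, 37), (w, y, t, 13, 35), (w, y, t, 19, 34)}.
Filtering on G = w leaves {(w, b, a, 17, 29), (w, b, p, 17, 29), (w, b, w, 17, 29), (w, y, c, 1, 37), (w, y, c, 13, 35), (w, y, c, 19, 34), (w, y, s, 1, 37), (w, y, s, 13, 35), (w, y, s, 19, 34), (w, y, t, 1, 37), (w, y, t, 13, 35), (w, y, t, 19, 34)}.
Projecting to F, D (6 duplicate(s) eliminated): {(b, a), (b, p), (b, w), (y, c), (y, s), (y, t)}

{(b, a), (b, p), (b, w), (y, c), (y, s), (y, t)}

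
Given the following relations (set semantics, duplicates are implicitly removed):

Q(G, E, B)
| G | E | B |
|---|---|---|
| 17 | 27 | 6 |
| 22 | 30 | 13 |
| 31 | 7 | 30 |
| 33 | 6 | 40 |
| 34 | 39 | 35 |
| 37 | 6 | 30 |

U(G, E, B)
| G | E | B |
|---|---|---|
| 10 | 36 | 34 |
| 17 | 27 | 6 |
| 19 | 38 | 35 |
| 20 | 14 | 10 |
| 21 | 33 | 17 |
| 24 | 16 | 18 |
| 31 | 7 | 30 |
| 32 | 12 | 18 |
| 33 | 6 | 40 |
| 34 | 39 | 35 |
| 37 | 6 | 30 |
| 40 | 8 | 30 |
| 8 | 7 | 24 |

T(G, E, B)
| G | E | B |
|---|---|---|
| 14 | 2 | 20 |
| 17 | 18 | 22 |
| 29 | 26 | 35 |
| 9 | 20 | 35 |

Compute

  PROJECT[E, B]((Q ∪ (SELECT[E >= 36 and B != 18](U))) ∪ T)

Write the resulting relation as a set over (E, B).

Selection E >= 36 and B != 18: {(10, 36, 34), (19, 38, 35), (34, 39, 35)}
Set union of the two operands is {(10, 36, 34), (17, 27, 6), (19, 38, 35), (22, 30, 13), (31, 7, 30), (33, 6, 40), (34, 39, 35), (37, 6, 30)}.
Set union of the two operands is {(10, 36, 34), (14, 2, 20), (17, 18, 22), (17, 27, 6), (19, 38, 35), (22, 30, 13), (29, 26, 35), (31, 7, 30), (33, 6, 40), (34, 39, 35), (37, 6, 30), (9, 20, 35)}.
Projecting to E, B: {(18, 22), (2, 20), (20, 35), (26, 35), (27, 6), (30, 13), (36, 34), (38, 35), (39, 35), (6, 30), (6, 40), (7, 30)}

{(18, 22), (2, 20), (20, 35), (26, 35), (27, 6), (30, 13), (36, 34), (38, 35), (39, 35), (6, 30), (6, 40), (7, 30)}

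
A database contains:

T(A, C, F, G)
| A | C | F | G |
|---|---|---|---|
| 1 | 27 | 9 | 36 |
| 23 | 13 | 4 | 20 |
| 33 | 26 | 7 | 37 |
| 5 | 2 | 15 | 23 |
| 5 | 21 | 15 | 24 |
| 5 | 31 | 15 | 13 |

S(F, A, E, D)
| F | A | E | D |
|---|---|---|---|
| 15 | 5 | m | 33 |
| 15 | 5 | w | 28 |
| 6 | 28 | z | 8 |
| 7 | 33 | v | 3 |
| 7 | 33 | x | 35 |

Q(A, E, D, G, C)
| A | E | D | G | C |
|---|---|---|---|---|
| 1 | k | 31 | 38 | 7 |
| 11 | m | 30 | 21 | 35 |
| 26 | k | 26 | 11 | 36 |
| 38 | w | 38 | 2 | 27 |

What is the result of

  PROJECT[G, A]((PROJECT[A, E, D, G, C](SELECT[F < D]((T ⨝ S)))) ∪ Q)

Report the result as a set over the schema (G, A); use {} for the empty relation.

{(11, 26), (13, 5), (2, 38), (21, 11), (23, 5), (24, 5), (37, 33), (38, 1)}

Joining T and S on A, F yields {(33, 26, 7, 37, v, 3), (33, 26, 7, 37, x, 35), (5, 2, 15, 23, m, 33), (5, 2, 15, 23, w, 28), (5, 21, 15, 24, m, 33), (5, 21, 15, 24, w, 28), (5, 31, 15, 13, m, 33), (5, 31, 15, 13, w, 28)}.
Filtering on F < D leaves {(33, 26, 7, 37, x, 35), (5, 2, 15, 23, m, 33), (5, 2, 15, 23, w, 28), (5, 21, 15, 24, m, 33), (5, 21, 15, 24, w, 28), (5, 31, 15, 13, m, 33), (5, 31, 15, 13, w, 28)}.
Projecting to A, E, D, G, C: {(33, x, 35, 37, 26), (5, m, 33, 13, 31), (5, m, 33, 23, 2), (5, m, 33, 24, 21), (5, w, 28, 13, 31), (5, w, 28, 23, 2), (5, w, 28, 24, 21)}
Set union of the two operands is {(1, k, 31, 38, 7), (11, m, 30, 21, 35), (26, k, 26, 11, 36), (33, x, 35, 37, 26), (38, w, 38, 2, 27), (5, m, 33, 13, 31), (5, m, 33, 23, 2), (5, m, 33, 24, 21), (5, w, 28, 13, 31), (5, w, 28, 23, 2), (5, w, 28, 24, 21)}.
Projecting to G, A (3 duplicate(s) eliminated): {(11, 26), (13, 5), (2, 38), (21, 11), (23, 5), (24, 5), (37, 33), (38, 1)}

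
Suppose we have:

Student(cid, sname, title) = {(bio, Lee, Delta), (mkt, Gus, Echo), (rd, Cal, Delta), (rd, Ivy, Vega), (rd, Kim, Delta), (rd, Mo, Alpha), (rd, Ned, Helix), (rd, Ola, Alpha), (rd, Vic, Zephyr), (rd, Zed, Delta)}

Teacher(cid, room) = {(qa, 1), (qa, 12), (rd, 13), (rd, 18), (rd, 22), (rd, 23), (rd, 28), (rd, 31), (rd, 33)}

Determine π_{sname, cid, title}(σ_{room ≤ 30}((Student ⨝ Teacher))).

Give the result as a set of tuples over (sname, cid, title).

{(Cal, rd, Delta), (Ivy, rd, Vega), (Kim, rd, Delta), (Mo, rd, Alpha), (Ned, rd, Helix), (Ola, rd, Alpha), (Vic, rd, Zephyr), (Zed, rd, Delta)}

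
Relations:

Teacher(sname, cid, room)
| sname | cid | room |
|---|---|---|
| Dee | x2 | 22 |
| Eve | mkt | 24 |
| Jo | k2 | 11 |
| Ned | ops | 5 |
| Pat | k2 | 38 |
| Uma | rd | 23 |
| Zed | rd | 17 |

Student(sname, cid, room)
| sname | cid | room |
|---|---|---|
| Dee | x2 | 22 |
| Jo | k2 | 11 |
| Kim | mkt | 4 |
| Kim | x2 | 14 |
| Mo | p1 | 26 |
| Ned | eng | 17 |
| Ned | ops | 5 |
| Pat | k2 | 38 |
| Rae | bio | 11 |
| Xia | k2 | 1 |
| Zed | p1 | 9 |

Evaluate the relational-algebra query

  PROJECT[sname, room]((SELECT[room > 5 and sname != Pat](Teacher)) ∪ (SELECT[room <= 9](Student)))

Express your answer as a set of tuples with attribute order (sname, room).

Apply σ_{room > 5 and sname != Pat}; surviving tuples: {(Dee, x2, 22), (Eve, mkt, 24), (Jo, k2, 11), (Uma, rd, 23), (Zed, rd, 17)}
Apply σ_{room <= 9}; surviving tuples: {(Kim, mkt, 4), (Ned, ops, 5), (Xia, k2, 1), (Zed, p1, 9)}
Union: {(Dee, x2, 22), (Eve, mkt, 24), (Jo, k2, 11), (Uma, rd, 23), (Zed, rd, 17)} with {(Kim, mkt, 4), (Ned, ops, 5), (Xia, k2, 1), (Zed, p1, 9)} → {(Dee, x2, 22), (Eve, mkt, 24), (Jo, k2, 11), (Kim, mkt, 4), (Ned, ops, 5), (Uma, rd, 23), (Xia, k2, 1), (Zed, p1, 9), (Zed, rd, 17)}
Projecting to sname, room: {(Dee, 22), (Eve, 24), (Jo, 11), (Kim, 4), (Ned, 5), (Uma, 23), (Xia, 1), (Zed, 17), (Zed, 9)}

{(Dee, 22), (Eve, 24), (Jo, 11), (Kim, 4), (Ned, 5), (Uma, 23), (Xia, 1), (Zed, 17), (Zed, 9)}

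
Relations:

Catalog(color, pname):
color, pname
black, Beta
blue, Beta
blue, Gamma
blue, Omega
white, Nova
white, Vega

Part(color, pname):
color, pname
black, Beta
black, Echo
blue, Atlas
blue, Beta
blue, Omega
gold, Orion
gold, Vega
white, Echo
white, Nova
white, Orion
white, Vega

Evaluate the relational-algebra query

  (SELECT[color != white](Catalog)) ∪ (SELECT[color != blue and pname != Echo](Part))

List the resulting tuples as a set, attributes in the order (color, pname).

{(black, Beta), (blue, Beta), (blue, Gamma), (blue, Omega), (gold, Orion), (gold, Vega), (white, Nova), (white, Orion), (white, Vega)}

Selection color != white: {(black, Beta), (blue, Beta), (blue, Gamma), (blue, Omega)}
Selection color != blue and pname != Echo: {(black, Beta), (gold, Orion), (gold, Vega), (white, Nova), (white, Orion), (white, Vega)}
Union: {(black, Beta), (blue, Beta), (blue, Gamma), (blue, Omega)} with {(black, Beta), (gold, Orion), (gold, Vega), (white, Nova), (white, Orion), (white, Vega)} → {(black, Beta), (blue, Beta), (blue, Gamma), (blue, Omega), (gold, Orion), (gold, Vega), (white, Nova), (white, Orion), (white, Vega)}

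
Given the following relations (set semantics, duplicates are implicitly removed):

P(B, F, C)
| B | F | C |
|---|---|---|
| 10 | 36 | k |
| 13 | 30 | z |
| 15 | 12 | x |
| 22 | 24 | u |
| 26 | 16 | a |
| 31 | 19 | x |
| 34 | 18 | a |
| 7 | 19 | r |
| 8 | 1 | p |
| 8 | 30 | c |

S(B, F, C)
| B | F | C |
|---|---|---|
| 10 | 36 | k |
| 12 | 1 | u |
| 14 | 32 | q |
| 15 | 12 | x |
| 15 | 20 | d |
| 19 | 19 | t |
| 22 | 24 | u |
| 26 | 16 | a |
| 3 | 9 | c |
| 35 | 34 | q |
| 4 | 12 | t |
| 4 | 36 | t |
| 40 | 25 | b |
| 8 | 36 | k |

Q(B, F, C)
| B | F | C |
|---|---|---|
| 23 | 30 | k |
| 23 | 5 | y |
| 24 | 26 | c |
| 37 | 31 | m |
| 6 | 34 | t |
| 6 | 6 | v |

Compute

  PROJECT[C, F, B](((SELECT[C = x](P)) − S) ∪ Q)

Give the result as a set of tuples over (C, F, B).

Apply σ_{C = x}; surviving tuples: {(15, 12, x), (31, 19, x)}
Set difference of the two operands is {(31, 19, x)}.
Set union of the two operands is {(23, 30, k), (23, 5, y), (24, 26, c), (31, 19, x), (37, 31, m), (6, 34, t), (6, 6, v)}.
π[C, F, B]: project onto (C, F, B) → {(c, 26, 24), (k, 30, 23), (m, 31, 37), (t, 34, 6), (v, 6, 6), (x, 19, 31), (y, 5, 23)}

{(c, 26, 24), (k, 30, 23), (m, 31, 37), (t, 34, 6), (v, 6, 6), (x, 19, 31), (y, 5, 23)}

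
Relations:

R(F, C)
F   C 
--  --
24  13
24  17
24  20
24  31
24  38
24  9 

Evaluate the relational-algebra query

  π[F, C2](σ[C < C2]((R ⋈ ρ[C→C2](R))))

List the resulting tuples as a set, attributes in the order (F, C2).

{(24, 13), (24, 17), (24, 20), (24, 31), (24, 38)}

ρ[C→C2]: schema becomes (F, C2); tuples unchanged.
Natural join on F: {(24, 13, 13), (24, 13, 17), (24, 13, 20), (24, 13, 31), (24, 13, 38), (24, 13, 9), (24, 17, 13), (24, 17, 17), (24, 17, 20), (24, 17, 31), (24, 17, 38), (24, 17, 9), (24, 20, 13), (24, 20, 17), (24, 20, 20), (24, 20, 31), (24, 20, 38), (24, 20, 9), (24, 31, 13), (24, 31, 17), (24, 31, 20), (24, 31, 31), (24, 31, 38), (24, 31, 9), (24, 38, 13), (24, 38, 17), (24, 38, 20), (24, 38, 31), (24, 38, 38), (24, 38, 9), (24, 9, 13), (24, 9, 17), (24, 9, 20), (24, 9, 31), (24, 9, 38), (24, 9, 9)}
σ[C < C2]: keep tuples satisfying C < C2 → {(24, 13, 17), (24, 13, 20), (24, 13, 31), (24, 13, 38), (24, 17, 20), (24, 17, 31), (24, 17, 38), (24, 20, 31), (24, 20, 38), (24, 31, 38), (24, 9, 13), (24, 9, 17), (24, 9, 20), (24, 9, 31), (24, 9, 38)}
π[F, C2]: project onto (F, C2) (10 duplicate(s) eliminated) → {(24, 13), (24, 17), (24, 20), (24, 31), (24, 38)}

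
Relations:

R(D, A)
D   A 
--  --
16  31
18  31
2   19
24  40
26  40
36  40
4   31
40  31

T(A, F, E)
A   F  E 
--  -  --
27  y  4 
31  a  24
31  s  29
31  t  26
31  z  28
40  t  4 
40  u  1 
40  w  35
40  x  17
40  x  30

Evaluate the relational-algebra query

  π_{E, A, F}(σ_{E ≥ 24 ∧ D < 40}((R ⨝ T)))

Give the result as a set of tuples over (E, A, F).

Joining R and T on A yields {(16, 31, a, 24), (16, 31, s, 29), (16, 31, t, 26), (16, 31, z, 28), (18, 31, a, 24), (18, 31, s, 29), (18, 31, t, 26), (18, 31, z, 28), (24, 40, t, 4), (24, 40, u, 1), (24, 40, w, 35), (24, 40, x, 17), (24, 40, x, 30), (26, 40, t, 4), (26, 40, u, 1), (26, 40, w, 35), (26, 40, x, 17), (26, 40, x, 30), (36, 40, t, 4), (36, 40, u, 1), (36, 40, w, 35), (36, 40, x, 17), (36, 40, x, 30), (4, 31, a, 24), (4, 31, s, 29), (4, 31, t, 26), (4, 31, z, 28), (40, 31, a, 24), (40, 31, s, 29), (40, 31, t, 26), (40, 31, z, 28)}.
Apply σ_{E ≥ 24 ∧ D < 40}; surviving tuples: {(16, 31, a, 24), (16, 31, s, 29), (16, 31, t, 26), (16, 31, z, 28), (18, 31, a, 24), (18, 31, s, 29), (18, 31, t, 26), (18, 31, z, 28), (24, 40, w, 35), (24, 40, x, 30), (26, 40, w, 35), (26, 40, x, 30), (36, 40, w, 35), (36, 40, x, 30), (4, 31, a, 24), (4, 31, s, 29), (4, 31, t, 26), (4, 31, z, 28)}
π_{E, A, F} gives {(24, 31, a), (26, 31, t), (28, 31, z), (29, 31, s), (30, 40, x), (35, 40, w)} (12 duplicate(s) eliminated).

{(24, 31, a), (26, 31, t), (28, 31, z), (29, 31, s), (30, 40, x), (35, 40, w)}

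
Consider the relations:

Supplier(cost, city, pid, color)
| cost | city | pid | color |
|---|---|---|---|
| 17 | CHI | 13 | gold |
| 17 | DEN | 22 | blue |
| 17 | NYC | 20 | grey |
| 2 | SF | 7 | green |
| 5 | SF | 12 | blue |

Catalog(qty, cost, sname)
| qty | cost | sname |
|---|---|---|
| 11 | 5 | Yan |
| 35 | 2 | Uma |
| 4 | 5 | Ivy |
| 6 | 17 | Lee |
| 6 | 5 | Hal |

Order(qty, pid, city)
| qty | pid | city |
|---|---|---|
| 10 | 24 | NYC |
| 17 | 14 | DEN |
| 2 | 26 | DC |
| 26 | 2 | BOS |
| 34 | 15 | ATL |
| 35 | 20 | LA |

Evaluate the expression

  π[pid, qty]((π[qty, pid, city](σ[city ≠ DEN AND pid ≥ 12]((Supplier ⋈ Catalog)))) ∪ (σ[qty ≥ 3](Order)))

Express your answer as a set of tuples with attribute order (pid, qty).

Supplier ⋈ Catalog (natural join on cost): {(17, CHI, 13, gold, 6, Lee), (17, DEN, 22, blue, 6, Lee), (17, NYC, 20, grey, 6, Lee), (2, SF, 7, green, 35, Uma), (5, SF, 12, blue, 11, Yan), (5, SF, 12, blue, 4, Ivy), (5, SF, 12, blue, 6, Hal)}
σ[city ≠ DEN AND pid ≥ 12]: keep tuples satisfying city ≠ DEN AND pid ≥ 12 → {(17, CHI, 13, gold, 6, Lee), (17, NYC, 20, grey, 6, Lee), (5, SF, 12, blue, 11, Yan), (5, SF, 12, blue, 4, Ivy), (5, SF, 12, blue, 6, Hal)}
Projecting to qty, pid, city: {(11, 12, SF), (4, 12, SF), (6, 12, SF), (6, 13, CHI), (6, 20, NYC)}
σ[qty ≥ 3]: keep tuples satisfying qty ≥ 3 → {(10, 24, NYC), (17, 14, DEN), (26, 2, BOS), (34, 15, ATL), (35, 20, LA)}
Set union of the two operands is {(10, 24, NYC), (11, 12, SF), (17, 14, DEN), (26, 2, BOS), (34, 15, ATL), (35, 20, LA), (4, 12, SF), (6, 12, SF), (6, 13, CHI), (6, 20, NYC)}.
Projecting to pid, qty: {(12, 11), (12, 4), (12, 6), (13, 6), (14, 17), (15, 34), (2, 26), (20, 35), (20, 6), (24, 10)}

{(12, 11), (12, 4), (12, 6), (13, 6), (14, 17), (15, 34), (2, 26), (20, 35), (20, 6), (24, 10)}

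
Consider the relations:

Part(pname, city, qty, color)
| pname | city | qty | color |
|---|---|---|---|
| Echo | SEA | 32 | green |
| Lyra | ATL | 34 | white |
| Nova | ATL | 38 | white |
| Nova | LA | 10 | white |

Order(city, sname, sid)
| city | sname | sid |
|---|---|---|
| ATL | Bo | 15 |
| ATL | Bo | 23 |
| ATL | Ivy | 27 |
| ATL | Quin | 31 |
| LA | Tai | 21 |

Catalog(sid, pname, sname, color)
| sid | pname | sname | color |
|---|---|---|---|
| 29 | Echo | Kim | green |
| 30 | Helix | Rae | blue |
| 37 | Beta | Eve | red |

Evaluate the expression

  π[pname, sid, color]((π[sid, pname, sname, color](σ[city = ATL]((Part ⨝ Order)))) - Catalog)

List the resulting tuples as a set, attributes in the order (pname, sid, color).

{(Lyra, 15, white), (Lyra, 23, white), (Lyra, 27, white), (Lyra, 31, white), (Nova, 15, white), (Nova, 23, white), (Nova, 27, white), (Nova, 31, white)}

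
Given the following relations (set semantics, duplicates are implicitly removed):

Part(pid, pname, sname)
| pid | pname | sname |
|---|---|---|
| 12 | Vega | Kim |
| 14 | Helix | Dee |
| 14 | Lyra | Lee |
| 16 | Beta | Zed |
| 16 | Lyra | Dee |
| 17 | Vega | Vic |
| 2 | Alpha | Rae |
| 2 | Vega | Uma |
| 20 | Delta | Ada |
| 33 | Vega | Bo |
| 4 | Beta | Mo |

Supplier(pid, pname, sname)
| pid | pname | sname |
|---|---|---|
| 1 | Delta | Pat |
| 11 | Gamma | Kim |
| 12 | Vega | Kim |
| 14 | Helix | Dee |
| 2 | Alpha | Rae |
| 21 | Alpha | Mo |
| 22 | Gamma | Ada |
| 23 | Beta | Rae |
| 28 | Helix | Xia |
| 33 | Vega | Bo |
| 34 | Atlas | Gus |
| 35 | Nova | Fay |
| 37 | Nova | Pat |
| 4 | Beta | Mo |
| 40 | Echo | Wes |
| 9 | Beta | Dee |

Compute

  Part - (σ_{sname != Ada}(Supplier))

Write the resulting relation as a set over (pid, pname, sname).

Filtering on sname != Ada leaves {(1, Delta, Pat), (11, Gamma, Kim), (12, Vega, Kim), (14, Helix, Dee), (2, Alpha, Rae), (21, Alpha, Mo), (23, Beta, Rae), (28, Helix, Xia), (33, Vega, Bo), (34, Atlas, Gus), (35, Nova, Fay), (37, Nova, Pat), (4, Beta, Mo), (40, Echo, Wes), (9, Beta, Dee)}.
Taking the difference: {(14, Lyra, Lee), (16, Beta, Zed), (16, Lyra, Dee), (17, Vega, Vic), (2, Vega, Uma), (20, Delta, Ada)}

{(14, Lyra, Lee), (16, Beta, Zed), (16, Lyra, Dee), (17, Vega, Vic), (2, Vega, Uma), (20, Delta, Ada)}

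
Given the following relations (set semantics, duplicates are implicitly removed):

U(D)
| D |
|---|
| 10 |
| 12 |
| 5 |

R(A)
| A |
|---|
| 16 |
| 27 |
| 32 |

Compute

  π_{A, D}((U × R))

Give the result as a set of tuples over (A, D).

U × R: Cartesian product, 3·3 = 9 tuples over (D, A).
π_{A, D} gives {(16, 10), (16, 12), (16, 5), (27, 10), (27, 12), (27, 5), (32, 10), (32, 12), (32, 5)}.

{(16, 10), (16, 12), (16, 5), (27, 10), (27, 12), (27, 5), (32, 10), (32, 12), (32, 5)}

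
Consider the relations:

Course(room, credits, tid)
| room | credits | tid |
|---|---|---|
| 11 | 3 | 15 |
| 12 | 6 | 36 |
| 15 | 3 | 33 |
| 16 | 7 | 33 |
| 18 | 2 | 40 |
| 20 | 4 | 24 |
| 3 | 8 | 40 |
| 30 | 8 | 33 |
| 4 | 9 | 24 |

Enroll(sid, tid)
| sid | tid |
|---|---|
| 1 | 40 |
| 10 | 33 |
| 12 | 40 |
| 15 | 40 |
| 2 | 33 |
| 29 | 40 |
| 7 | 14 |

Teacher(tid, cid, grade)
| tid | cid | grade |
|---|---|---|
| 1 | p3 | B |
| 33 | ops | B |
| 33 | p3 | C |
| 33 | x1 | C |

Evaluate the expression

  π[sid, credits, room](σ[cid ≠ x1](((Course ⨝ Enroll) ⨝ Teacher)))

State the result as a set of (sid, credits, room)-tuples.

Joining Course and Enroll on tid yields {(15, 3, 33, 10), (15, 3, 33, 2), (16, 7, 33, 10), (16, 7, 33, 2), (18, 2, 40, 1), (18, 2, 40, 12), (18, 2, 40, 15), (18, 2, 40, 29), (3, 8, 40, 1), (3, 8, 40, 12), (3, 8, 40, 15), (3, 8, 40, 29), (30, 8, 33, 10), (30, 8, 33, 2)}.
Joining (Course ⨝ Enroll) and Teacher on tid yields {(15, 3, 33, 10, ops, B), (15, 3, 33, 10, p3, C), (15, 3, 33, 10, x1, C), (15, 3, 33, 2, ops, B), (15, 3, 33, 2, p3, C), (15, 3, 33, 2, x1, C), (16, 7, 33, 10, ops, B), (16, 7, 33, 10, p3, C), (16, 7, 33, 10, x1, C), (16, 7, 33, 2, ops, B), (16, 7, 33, 2, p3, C), (16, 7, 33, 2, x1, C), (30, 8, 33, 10, ops, B), (30, 8, 33, 10, p3, C), (30, 8, 33, 10, x1, C), (30, 8, 33, 2, ops, B), (30, 8, 33, 2, p3, C), (30, 8, 33, 2, x1, C)}.
Filtering on cid ≠ x1 leaves {(15, 3, 33, 10, ops, B), (15, 3, 33, 10, p3, C), (15, 3, 33, 2, ops, B), (15, 3, 33, 2, p3, C), (16, 7, 33, 10, ops, B), (16, 7, 33, 10, p3, C), (16, 7, 33, 2, ops, B), (16, 7, 33, 2, p3, C), (30, 8, 33, 10, ops, B), (30, 8, 33, 10, p3, C), (30, 8, 33, 2, ops, B), (30, 8, 33, 2, p3, C)}.
π[sid, credits, room]: project onto (sid, credits, room) (6 duplicate(s) eliminated) → {(10, 3, 15), (10, 7, 16), (10, 8, 30), (2, 3, 15), (2, 7, 16), (2, 8, 30)}

{(10, 3, 15), (10, 7, 16), (10, 8, 30), (2, 3, 15), (2, 7, 16), (2, 8, 30)}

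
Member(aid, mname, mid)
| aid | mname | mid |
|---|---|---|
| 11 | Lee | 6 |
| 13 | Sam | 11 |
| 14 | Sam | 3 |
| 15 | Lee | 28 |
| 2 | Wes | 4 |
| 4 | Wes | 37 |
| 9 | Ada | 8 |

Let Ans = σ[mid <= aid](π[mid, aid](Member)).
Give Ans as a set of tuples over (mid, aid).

{(11, 13), (3, 14), (6, 11), (8, 9)}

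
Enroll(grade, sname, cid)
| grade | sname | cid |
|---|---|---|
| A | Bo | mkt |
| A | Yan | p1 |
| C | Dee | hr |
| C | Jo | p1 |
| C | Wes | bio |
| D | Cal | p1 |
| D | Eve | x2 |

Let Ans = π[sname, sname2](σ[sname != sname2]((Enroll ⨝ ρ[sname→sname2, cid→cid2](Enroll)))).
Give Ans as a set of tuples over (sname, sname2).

{(Bo, Yan), (Cal, Eve), (Dee, Jo), (Dee, Wes), (Eve, Cal), (Jo, Dee), (Jo, Wes), (Wes, Dee), (Wes, Jo), (Yan, Bo)}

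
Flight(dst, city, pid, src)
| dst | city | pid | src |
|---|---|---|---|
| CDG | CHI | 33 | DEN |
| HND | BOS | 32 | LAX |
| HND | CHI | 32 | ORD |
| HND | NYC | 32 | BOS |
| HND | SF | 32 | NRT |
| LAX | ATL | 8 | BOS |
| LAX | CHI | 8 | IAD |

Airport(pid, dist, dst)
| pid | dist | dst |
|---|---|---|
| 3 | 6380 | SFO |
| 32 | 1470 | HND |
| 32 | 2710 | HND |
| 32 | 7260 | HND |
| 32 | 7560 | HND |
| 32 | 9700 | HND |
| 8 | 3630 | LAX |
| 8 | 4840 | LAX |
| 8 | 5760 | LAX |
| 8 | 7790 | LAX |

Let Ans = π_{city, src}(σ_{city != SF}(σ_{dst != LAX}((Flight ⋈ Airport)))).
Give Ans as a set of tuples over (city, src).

{(BOS, LAX), (CHI, ORD), (NYC, BOS)}

Flight ⋈ Airport (natural join on dst, pid): {(HND, BOS, 32, LAX, 1470), (HND, BOS, 32, LAX, 2710), (HND, BOS, 32, LAX, 7260), (HND, BOS, 32, LAX, 7560), (HND, BOS, 32, LAX, 9700), (HND, CHI, 32, ORD, 1470), (HND, CHI, 32, ORD, 2710), (HND, CHI, 32, ORD, 7260), (HND, CHI, 32, ORD, 7560), (HND, CHI, 32, ORD, 9700), (HND, NYC, 32, BOS, 1470), (HND, NYC, 32, BOS, 2710), (HND, NYC, 32, BOS, 7260), (HND, NYC, 32, BOS, 7560), (HND, NYC, 32, BOS, 9700), (HND, SF, 32, NRT, 1470), (HND, SF, 32, NRT, 2710), (HND, SF, 32, NRT, 7260), (HND, SF, 32, NRT, 7560), (HND, SF, 32, NRT, 9700), (LAX, ATL, 8, BOS, 3630), (LAX, ATL, 8, BOS, 4840), (LAX, ATL, 8, BOS, 5760), (LAX, ATL, 8, BOS, 7790), (LAX, CHI, 8, IAD, 3630), (LAX, CHI, 8, IAD, 4840), (LAX, CHI, 8, IAD, 5760), (LAX, CHI, 8, IAD, 7790)}
Apply σ_{dst != LAX}; surviving tuples: {(HND, BOS, 32, LAX, 1470), (HND, BOS, 32, LAX, 2710), (HND, BOS, 32, LAX, 7260), (HND, BOS, 32, LAX, 7560), (HND, BOS, 32, LAX, 9700), (HND, CHI, 32, ORD, 1470), (HND, CHI, 32, ORD, 2710), (HND, CHI, 32, ORD, 7260), (HND, CHI, 32, ORD, 7560), (HND, CHI, 32, ORD, 9700), (HND, NYC, 32, BOS, 1470), (HND, NYC, 32, BOS, 2710), (HND, NYC, 32, BOS, 7260), (HND, NYC, 32, BOS, 7560), (HND, NYC, 32, BOS, 9700), (HND, SF, 32, NRT, 1470), (HND, SF, 32, NRT, 2710), (HND, SF, 32, NRT, 7260), (HND, SF, 32, NRT, 7560), (HND, SF, 32, NRT, 9700)}
Apply σ_{city != SF}; surviving tuples: {(HND, BOS, 32, LAX, 1470), (HND, BOS, 32, LAX, 2710), (HND, BOS, 32, LAX, 7260), (HND, BOS, 32, LAX, 7560), (HND, BOS, 32, LAX, 9700), (HND, CHI, 32, ORD, 1470), (HND, CHI, 32, ORD, 2710), (HND, CHI, 32, ORD, 7260), (HND, CHI, 32, ORD, 7560), (HND, CHI, 32, ORD, 9700), (HND, NYC, 32, BOS, 1470), (HND, NYC, 32, BOS, 2710), (HND, NYC, 32, BOS, 7260), (HND, NYC, 32, BOS, 7560), (HND, NYC, 32, BOS, 9700)}
Keep only column(s) city, src (12 duplicate(s) eliminated): {(BOS, LAX), (CHI, ORD), (NYC, BOS)}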